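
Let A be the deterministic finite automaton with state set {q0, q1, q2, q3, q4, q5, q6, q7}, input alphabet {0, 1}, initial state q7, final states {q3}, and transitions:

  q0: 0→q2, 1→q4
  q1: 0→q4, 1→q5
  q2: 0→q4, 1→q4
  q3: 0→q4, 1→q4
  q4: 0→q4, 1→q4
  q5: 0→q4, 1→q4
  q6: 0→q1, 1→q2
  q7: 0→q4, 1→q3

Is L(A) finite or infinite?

The useful states (reachable from q7 and able to reach an accepting state) are {q3, q7}.
Restricted to these states the transition graph has no cycle, so every accepting path has bounded length and L is finite.

finite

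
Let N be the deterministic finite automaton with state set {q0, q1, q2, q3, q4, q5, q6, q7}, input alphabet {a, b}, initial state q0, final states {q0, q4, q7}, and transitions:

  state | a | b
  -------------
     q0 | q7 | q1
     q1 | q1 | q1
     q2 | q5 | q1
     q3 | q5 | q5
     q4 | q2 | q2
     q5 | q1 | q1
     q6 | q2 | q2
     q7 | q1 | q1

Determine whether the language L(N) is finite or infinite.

The useful states (reachable from q0 and able to reach an accepting state) are {q0, q7}.
Restricted to these states the transition graph has no cycle, so every accepting path has bounded length and L is finite.

finite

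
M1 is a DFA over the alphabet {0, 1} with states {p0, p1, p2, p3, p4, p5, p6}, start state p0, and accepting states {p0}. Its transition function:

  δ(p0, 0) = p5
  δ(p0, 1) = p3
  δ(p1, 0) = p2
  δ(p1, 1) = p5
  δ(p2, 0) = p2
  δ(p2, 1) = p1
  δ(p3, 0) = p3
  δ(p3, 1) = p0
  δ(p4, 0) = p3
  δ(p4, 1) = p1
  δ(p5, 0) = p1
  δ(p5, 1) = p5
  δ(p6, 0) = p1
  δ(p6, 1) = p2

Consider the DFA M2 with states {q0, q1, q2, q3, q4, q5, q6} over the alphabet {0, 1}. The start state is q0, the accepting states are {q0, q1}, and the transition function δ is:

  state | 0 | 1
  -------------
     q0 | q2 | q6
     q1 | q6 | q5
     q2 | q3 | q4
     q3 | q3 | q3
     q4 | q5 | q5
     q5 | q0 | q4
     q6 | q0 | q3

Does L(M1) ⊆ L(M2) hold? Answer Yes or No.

No

The string 11 is in L(M1) but not in L(M2).
So L(M1) ⊄ L(M2).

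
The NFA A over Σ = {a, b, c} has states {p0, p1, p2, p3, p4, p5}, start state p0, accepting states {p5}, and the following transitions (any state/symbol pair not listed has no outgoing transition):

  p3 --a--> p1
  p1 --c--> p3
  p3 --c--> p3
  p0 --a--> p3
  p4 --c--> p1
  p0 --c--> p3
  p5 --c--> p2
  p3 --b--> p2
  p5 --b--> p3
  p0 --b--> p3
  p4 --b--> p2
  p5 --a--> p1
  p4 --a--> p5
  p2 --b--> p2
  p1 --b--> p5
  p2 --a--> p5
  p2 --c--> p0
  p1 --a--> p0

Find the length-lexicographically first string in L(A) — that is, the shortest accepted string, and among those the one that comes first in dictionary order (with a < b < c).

A breadth-first search from p0 reaches an accepting state first via the path p0 → p3 → p1 → p5 on input aab.
No string of length < 3 is accepted (BFS exhausts all shorter strings without reaching an accepting state), and aab is the lexicographically least accepting string of length 3.

aab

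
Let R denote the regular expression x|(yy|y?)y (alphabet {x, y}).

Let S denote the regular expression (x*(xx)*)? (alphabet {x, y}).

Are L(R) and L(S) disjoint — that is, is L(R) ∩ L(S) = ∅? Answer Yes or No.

No

The string x is accepted by both R and S.
Hence L(R) ∩ L(S) ≠ ∅.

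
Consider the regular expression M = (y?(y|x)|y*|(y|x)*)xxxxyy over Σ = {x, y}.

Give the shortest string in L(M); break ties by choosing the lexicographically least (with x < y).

By inspection of the expression, no string of length less than 6 matches, and xxxxyy is the lexicographically first match of length 6.

xxxxyy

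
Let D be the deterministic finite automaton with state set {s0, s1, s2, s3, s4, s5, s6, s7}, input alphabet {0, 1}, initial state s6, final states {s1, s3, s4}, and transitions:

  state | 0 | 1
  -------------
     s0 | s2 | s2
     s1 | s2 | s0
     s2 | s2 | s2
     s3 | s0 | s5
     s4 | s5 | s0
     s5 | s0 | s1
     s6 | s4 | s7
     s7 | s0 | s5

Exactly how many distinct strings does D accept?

The useful subgraph on states {s1, s4, s5, s6, s7} is acyclic, so L(D) is finite; the longest accepting path visits 4 useful states, giving maximum string length 3.
Counting accepting paths from s6 by length: 1 of length 1, 2 of length 3. Total 3.

3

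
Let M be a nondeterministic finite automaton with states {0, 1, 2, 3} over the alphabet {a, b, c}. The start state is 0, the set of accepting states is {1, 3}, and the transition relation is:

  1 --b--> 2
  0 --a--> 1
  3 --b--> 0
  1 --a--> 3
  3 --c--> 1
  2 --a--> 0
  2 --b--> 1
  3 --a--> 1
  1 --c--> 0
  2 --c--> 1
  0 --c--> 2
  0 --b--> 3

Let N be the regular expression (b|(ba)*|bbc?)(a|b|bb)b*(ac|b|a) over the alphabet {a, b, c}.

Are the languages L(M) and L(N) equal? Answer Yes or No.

No

The string a is accepted by M but rejected by N.
So L(M) ≠ L(N).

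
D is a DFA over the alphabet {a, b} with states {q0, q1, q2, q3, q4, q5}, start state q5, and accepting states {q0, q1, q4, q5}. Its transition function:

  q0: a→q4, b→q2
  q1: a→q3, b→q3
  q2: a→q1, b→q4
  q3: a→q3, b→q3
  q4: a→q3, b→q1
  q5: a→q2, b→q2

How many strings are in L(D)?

7

The useful subgraph on states {q1, q2, q4, q5} is acyclic, so L(D) is finite; the longest accepting path visits 4 useful states, giving maximum string length 3.
Counting accepting paths from q5 by length: 1 of length 0, 4 of length 2, 2 of length 3. Total 7.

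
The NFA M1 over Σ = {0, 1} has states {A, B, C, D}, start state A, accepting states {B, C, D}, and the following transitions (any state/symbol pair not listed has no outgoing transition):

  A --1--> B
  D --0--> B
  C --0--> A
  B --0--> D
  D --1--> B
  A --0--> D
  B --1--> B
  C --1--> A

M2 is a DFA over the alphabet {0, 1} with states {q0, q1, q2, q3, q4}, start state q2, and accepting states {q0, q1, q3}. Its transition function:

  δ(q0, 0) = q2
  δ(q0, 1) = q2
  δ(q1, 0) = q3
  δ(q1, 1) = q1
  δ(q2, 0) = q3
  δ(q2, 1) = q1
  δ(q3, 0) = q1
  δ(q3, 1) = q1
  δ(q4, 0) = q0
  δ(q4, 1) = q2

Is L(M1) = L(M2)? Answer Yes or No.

Exploring the product automaton M1 × M2 from the start pair (A, q2), following both machines on each input symbol, reaches 3 state pairs: (A, q2), (D, q3), (B, q1).
M1 accepts in {B, C, D} and M2 accepts in {q0, q1, q3}. In every reachable pair the two components are either both accepting — (D, q3), (B, q1) — or both non-accepting, so no string is accepted by exactly one of the machines: L(M1) \ L(M2) and L(M2) \ L(M1) are both empty.
Hence every string is accepted by M1 iff it is accepted by M2, and the two languages coincide.

Yes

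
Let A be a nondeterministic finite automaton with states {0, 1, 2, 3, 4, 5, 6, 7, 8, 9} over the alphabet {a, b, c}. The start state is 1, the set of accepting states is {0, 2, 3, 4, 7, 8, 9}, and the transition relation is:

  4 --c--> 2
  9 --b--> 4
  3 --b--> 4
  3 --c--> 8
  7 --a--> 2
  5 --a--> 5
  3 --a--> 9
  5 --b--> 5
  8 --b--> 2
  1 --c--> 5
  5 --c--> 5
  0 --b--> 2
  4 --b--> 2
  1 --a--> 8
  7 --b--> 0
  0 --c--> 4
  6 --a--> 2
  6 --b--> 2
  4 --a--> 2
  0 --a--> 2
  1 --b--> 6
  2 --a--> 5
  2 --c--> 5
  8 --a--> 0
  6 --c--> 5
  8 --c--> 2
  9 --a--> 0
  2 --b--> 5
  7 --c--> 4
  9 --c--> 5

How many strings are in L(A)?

12

The useful subgraph on states {0, 1, 2, 4, 6, 8} is acyclic, so L(A) is finite; the longest accepting path visits 5 useful states, giving maximum string length 4.
Counting accepting paths from 1 by length: 1 of length 1, 5 of length 2, 3 of length 3, 3 of length 4. Total 12.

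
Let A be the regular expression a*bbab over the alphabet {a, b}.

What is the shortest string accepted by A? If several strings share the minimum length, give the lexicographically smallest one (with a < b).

bbab

By inspection of the expression, no string of length less than 4 matches, and bbab is the lexicographically first match of length 4.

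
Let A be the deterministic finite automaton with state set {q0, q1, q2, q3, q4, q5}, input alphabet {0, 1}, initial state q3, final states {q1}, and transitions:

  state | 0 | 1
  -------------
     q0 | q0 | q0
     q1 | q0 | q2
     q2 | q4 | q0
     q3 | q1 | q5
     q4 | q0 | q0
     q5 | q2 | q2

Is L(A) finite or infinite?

finite

The useful states (reachable from q3 and able to reach an accepting state) are {q1, q3}.
Restricted to these states the transition graph has no cycle, so every accepting path has bounded length and L is finite.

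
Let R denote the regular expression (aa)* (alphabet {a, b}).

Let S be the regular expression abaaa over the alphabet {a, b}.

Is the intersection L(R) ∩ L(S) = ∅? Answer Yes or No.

Yes

Converting the expression R to a DFA (subset construction, then merging equivalent states) gives the minimal DFA with states {r0, r1, r2}, start state r0, accepting states {r0} and transitions r0: a→r1, b→r2; r1: a→r0, b→r2; r2: a→r2, b→r2.
Converting the expression S to a DFA (subset construction, then merging equivalent states) gives the minimal DFA with states {s0, s1, s2, s3, s4, s5, s6}, start state s0, accepting states {s6} and transitions s0: a→s1, b→s2; s1: a→s2, b→s3; s2: a→s2, b→s2; s3: a→s4, b→s2; s4: a→s5, b→s2; s5: a→s6, b→s2; s6: a→s2, b→s2.
Exploring the product automaton R × S from the start pair (r0, s0), following both machines on each input symbol, reaches 9 state pairs: (r0, s0), (r1, s1), (r2, s2), (r0, s2), (r2, s3), (r1, s2), (r2, s4), (r2, s5), (r2, s6).
R accepts in {r0} and S accepts in {s6}; no reachable pair has both components accepting, so no string drives both machines to acceptance simultaneously and L(R) ∩ L(S) = ∅.
So no string is accepted by both, and the intersection is empty.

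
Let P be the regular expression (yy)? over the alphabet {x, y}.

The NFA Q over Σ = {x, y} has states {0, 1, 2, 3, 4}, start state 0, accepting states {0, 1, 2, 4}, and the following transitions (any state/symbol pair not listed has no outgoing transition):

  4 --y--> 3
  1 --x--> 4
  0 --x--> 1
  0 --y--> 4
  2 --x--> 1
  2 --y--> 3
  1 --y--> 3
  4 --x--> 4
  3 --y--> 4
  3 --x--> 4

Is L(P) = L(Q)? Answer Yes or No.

No

The string yy is accepted by P but rejected by Q.
So L(P) ≠ L(Q).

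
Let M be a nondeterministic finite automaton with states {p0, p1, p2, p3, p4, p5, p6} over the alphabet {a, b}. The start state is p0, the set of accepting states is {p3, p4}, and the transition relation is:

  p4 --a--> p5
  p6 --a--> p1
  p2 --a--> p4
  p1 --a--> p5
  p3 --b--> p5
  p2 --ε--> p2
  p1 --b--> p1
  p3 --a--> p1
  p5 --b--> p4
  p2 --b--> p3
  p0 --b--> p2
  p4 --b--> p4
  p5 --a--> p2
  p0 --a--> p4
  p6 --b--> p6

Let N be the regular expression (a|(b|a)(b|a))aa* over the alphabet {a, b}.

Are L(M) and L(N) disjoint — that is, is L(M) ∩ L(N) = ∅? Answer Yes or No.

No

The string aaaa is accepted by both M and N.
Hence L(M) ∩ L(N) ≠ ∅.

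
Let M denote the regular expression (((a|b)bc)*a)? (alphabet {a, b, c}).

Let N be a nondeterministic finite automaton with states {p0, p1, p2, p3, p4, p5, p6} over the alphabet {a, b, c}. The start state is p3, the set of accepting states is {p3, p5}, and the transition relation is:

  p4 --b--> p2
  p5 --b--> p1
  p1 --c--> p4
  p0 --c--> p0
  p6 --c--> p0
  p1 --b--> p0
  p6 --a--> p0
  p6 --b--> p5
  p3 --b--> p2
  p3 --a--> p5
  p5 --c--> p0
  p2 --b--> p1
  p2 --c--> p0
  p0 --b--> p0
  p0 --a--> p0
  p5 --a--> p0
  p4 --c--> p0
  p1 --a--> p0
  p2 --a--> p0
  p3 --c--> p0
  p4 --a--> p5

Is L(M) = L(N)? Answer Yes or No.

Converting the expression M to a DFA (subset construction, then merging equivalent states) gives the minimal DFA with states {m0, m1, m2, m3, m4, m5}, start state m0, accepting states {m0, m1} and transitions m0: a→m1, b→m2, c→m3; m1: a→m3, b→m4, c→m3; m2: a→m3, b→m4, c→m3; m3: a→m3, b→m3, c→m3; m4: a→m3, b→m3, c→m5; m5: a→m1, b→m2, c→m3.
Exploring the product automaton M × N from the start pair (m0, p3), following both machines on each input symbol, reaches 6 state pairs: (m0, p3), (m1, p5), (m2, p2), (m3, p0), (m4, p1), (m5, p4).
M accepts in {m0, m1} and N accepts in {p3, p5}. In every reachable pair the two components are either both accepting — (m0, p3), (m1, p5) — or both non-accepting, so no string is accepted by exactly one of the machines: L(M) \ L(N) and L(N) \ L(M) are both empty.
Hence every string is accepted by M iff it is accepted by N, and the two languages coincide.

Yes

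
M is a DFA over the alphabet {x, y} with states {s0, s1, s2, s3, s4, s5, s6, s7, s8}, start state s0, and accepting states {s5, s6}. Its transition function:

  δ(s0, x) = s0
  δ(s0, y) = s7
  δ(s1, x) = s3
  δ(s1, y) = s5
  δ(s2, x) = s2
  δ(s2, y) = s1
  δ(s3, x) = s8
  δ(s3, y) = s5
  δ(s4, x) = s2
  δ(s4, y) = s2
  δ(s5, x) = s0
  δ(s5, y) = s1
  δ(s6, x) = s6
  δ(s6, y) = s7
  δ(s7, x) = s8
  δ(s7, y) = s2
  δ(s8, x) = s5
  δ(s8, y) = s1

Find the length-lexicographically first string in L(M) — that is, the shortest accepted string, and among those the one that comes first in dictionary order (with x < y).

A breadth-first search from s0 reaches an accepting state first via the path s0 → s7 → s8 → s5 on input yxx.
No string of length < 3 is accepted (BFS exhausts all shorter strings without reaching an accepting state), and yxx is the lexicographically least accepting string of length 3.

yxx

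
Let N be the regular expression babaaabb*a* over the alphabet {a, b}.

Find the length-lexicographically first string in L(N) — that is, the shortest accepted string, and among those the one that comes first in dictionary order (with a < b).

By inspection of the expression, no string of length less than 7 matches, and babaaab is the lexicographically first match of length 7.

babaaab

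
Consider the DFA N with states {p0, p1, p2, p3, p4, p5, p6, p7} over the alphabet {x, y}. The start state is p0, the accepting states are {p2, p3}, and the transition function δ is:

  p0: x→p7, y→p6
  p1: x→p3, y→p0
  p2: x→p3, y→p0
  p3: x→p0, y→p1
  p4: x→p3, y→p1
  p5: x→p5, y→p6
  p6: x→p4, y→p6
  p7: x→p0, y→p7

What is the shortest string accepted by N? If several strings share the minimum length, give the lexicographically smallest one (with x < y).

yxx

A breadth-first search from p0 reaches an accepting state first via the path p0 → p6 → p4 → p3 on input yxx.
No string of length < 3 is accepted (BFS exhausts all shorter strings without reaching an accepting state), and yxx is the lexicographically least accepting string of length 3.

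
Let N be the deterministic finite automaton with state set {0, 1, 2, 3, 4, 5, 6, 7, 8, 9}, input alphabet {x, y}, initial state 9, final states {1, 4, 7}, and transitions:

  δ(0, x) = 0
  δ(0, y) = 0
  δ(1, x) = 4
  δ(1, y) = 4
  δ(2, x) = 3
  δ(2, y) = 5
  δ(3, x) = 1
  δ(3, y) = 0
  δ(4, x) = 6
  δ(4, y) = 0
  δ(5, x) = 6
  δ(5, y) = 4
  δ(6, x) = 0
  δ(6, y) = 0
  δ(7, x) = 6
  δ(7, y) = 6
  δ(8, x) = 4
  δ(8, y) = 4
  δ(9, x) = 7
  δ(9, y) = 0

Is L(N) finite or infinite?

finite

The useful states (reachable from 9 and able to reach an accepting state) are {7, 9}.
Restricted to these states the transition graph has no cycle, so every accepting path has bounded length and L is finite.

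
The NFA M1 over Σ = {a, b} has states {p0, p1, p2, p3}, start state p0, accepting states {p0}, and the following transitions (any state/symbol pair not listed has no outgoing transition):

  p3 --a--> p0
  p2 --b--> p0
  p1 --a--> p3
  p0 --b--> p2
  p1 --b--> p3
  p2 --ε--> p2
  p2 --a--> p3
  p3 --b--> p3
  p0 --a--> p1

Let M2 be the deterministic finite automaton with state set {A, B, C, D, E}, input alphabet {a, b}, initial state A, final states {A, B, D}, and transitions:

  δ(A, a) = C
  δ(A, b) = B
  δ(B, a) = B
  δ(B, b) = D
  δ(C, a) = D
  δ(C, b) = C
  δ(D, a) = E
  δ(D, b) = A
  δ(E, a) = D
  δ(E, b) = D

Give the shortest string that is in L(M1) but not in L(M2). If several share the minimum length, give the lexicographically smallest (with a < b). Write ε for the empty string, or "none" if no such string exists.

aaa

The string aaa is accepted by M1 but not by M2.
No shorter string lies in the difference, and aaa is the lexicographically first length-3 string in L(M1) \ L(M2).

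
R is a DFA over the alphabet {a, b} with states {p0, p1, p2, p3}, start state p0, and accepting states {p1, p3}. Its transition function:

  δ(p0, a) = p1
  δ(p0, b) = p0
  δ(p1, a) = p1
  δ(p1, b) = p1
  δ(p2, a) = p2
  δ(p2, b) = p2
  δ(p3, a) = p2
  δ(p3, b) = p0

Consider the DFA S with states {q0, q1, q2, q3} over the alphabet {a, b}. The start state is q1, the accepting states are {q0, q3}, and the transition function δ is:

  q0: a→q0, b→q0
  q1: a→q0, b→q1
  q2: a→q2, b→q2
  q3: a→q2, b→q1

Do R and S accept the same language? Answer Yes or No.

Yes

Exploring the product automaton R × S from the start pair (p0, q1), following both machines on each input symbol, reaches 2 state pairs: (p0, q1), (p1, q0).
R accepts in {p1, p3} and S accepts in {q0, q3}. In every reachable pair the two components are either both accepting — (p1, q0) — or both non-accepting, so no string is accepted by exactly one of the machines: L(R) \ L(S) and L(S) \ L(R) are both empty.
Hence every string is accepted by R iff it is accepted by S, and the two languages coincide.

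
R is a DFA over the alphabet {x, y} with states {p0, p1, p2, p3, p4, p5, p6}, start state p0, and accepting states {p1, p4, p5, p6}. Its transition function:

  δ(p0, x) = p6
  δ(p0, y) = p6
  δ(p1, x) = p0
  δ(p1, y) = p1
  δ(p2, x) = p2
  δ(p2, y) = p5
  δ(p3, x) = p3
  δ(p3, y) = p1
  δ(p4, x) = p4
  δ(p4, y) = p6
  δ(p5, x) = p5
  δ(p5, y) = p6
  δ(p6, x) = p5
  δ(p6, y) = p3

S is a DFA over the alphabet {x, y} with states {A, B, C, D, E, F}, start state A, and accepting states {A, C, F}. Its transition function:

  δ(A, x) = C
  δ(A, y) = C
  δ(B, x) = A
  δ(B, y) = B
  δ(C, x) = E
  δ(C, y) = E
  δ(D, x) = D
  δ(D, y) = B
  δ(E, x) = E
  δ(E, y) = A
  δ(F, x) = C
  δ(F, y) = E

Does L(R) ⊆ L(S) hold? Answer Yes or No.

The string xx is in L(R) but not in L(S).
So L(R) ⊄ L(S).

No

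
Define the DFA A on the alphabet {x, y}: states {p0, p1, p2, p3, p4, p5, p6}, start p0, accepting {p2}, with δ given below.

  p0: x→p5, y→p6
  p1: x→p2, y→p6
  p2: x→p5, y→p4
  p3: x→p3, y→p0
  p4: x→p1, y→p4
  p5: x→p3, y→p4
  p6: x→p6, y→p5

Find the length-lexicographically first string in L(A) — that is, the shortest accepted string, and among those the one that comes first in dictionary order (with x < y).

A breadth-first search from p0 reaches an accepting state first via the path p0 → p5 → p4 → p1 → p2 on input xyxx.
No string of length < 4 is accepted (BFS exhausts all shorter strings without reaching an accepting state), and xyxx is the lexicographically least accepting string of length 4.

xyxx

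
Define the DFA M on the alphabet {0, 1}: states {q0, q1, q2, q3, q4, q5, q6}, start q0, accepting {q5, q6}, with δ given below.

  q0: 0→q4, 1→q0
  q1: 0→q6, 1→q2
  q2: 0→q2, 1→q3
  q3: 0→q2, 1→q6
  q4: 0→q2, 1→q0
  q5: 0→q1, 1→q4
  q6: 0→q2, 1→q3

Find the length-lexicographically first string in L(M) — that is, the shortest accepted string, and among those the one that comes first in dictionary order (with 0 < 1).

A breadth-first search from q0 reaches an accepting state first via the path q0 → q4 → q2 → q3 → q6 on input 0011.
No string of length < 4 is accepted (BFS exhausts all shorter strings without reaching an accepting state), and 0011 is the lexicographically least accepting string of length 4.

0011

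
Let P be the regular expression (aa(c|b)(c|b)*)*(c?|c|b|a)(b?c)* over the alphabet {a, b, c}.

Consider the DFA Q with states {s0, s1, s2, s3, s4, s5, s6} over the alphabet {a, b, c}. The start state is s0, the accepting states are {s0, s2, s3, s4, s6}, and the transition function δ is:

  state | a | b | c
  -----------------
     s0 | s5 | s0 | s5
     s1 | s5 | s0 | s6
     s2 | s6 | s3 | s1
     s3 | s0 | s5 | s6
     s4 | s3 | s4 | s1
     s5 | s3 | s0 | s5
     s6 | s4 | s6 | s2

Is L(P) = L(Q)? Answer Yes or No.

The string a is accepted by P but rejected by Q.
So L(P) ≠ L(Q).

No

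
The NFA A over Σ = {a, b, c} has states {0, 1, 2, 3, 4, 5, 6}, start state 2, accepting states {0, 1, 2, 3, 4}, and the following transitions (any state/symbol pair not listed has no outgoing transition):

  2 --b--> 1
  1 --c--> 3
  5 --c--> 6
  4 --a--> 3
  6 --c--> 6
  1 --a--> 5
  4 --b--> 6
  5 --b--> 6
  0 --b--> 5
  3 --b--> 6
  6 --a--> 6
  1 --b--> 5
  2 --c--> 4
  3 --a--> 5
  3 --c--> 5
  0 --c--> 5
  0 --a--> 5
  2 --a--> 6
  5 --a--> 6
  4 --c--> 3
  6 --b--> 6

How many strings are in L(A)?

The useful subgraph on states {1, 2, 3, 4} is acyclic, so L(A) is finite; the longest accepting path visits 3 useful states, giving maximum string length 2.
Counting accepting paths from 2 by length: 1 of length 0, 2 of length 1, 3 of length 2. Total 6.

6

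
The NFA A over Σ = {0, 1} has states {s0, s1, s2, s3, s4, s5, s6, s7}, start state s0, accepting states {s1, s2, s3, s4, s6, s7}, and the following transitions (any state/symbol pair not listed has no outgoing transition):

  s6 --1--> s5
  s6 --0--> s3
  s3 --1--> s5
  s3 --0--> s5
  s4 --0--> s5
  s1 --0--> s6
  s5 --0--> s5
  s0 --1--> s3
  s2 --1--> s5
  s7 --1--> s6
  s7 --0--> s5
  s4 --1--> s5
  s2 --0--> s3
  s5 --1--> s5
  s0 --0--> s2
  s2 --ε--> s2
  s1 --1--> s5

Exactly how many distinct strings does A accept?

The useful subgraph on states {s0, s2, s3} is acyclic, so L(A) is finite; the longest accepting path visits 3 useful states, giving maximum string length 2.
Counting accepting paths from s0 by length: 2 of length 1, 1 of length 2. Total 3.

3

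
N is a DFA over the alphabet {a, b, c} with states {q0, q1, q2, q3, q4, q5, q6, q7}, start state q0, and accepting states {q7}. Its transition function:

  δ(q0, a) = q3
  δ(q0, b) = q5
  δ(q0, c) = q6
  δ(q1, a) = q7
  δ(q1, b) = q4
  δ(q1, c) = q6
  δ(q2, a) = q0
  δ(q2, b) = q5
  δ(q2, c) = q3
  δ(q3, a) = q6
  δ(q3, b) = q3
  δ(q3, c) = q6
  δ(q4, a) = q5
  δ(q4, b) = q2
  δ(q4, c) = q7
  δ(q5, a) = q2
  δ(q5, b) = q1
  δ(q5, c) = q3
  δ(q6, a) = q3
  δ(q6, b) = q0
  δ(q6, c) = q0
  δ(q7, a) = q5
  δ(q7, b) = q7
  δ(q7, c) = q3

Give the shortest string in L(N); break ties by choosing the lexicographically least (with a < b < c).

bba

A breadth-first search from q0 reaches an accepting state first via the path q0 → q5 → q1 → q7 on input bba.
No string of length < 3 is accepted (BFS exhausts all shorter strings without reaching an accepting state), and bba is the lexicographically least accepting string of length 3.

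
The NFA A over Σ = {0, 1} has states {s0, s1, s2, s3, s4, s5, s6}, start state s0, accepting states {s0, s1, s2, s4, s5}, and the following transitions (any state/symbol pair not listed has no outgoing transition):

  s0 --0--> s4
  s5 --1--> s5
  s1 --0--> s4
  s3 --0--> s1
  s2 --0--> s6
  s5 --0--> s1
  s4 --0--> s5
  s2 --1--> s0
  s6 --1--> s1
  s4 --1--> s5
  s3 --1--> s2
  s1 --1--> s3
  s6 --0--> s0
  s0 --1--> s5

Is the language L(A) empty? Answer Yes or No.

The empty string ε is accepted: the run s0 ends in the accepting state s0.
Since at least one string is accepted, L(A) is not empty.

No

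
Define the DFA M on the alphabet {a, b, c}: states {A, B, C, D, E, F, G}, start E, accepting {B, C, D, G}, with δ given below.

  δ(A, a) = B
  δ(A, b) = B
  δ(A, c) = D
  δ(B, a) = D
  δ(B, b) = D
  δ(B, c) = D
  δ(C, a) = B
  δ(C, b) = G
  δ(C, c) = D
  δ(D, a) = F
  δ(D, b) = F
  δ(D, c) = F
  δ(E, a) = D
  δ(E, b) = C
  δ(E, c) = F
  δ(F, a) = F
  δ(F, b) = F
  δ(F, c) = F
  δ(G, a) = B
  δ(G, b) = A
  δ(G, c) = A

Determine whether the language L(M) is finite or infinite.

The useful states (reachable from E and able to reach an accepting state) are {A, B, C, D, E, G}.
Restricted to these states the transition graph has no cycle, so every accepting path has bounded length and L is finite.

finite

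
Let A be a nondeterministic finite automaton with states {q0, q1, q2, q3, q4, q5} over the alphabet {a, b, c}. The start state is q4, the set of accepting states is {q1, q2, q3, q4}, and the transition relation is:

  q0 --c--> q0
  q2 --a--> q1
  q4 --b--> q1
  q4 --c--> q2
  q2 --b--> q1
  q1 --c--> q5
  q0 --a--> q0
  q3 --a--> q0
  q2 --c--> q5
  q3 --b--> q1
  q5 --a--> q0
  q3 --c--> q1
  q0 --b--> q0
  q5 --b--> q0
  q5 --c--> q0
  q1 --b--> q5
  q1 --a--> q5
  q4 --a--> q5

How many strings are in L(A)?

5

The useful subgraph on states {q1, q2, q4} is acyclic, so L(A) is finite; the longest accepting path visits 3 useful states, giving maximum string length 2.
Counting accepting paths from q4 by length: 1 of length 0, 2 of length 1, 2 of length 2. Total 5.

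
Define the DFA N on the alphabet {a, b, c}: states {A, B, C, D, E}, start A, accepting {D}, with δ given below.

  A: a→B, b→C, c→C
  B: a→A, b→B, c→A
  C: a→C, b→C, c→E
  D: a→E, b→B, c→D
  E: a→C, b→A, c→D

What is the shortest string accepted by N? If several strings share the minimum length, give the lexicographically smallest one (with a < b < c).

A breadth-first search from A reaches an accepting state first via the path A → C → E → D on input bcc.
No string of length < 3 is accepted (BFS exhausts all shorter strings without reaching an accepting state), and bcc is the lexicographically least accepting string of length 3.

bcc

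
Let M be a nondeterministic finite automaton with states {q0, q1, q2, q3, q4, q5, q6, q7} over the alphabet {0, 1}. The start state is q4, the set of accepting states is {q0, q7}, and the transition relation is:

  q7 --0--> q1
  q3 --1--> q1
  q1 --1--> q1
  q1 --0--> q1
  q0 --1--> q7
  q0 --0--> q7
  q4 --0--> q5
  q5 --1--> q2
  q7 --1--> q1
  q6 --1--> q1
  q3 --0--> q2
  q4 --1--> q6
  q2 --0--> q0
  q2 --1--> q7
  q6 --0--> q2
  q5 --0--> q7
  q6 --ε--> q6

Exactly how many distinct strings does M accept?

The useful subgraph on states {q0, q2, q4, q5, q6, q7} is acyclic, so L(M) is finite; the longest accepting path visits 5 useful states, giving maximum string length 4.
Counting accepting paths from q4 by length: 1 of length 2, 4 of length 3, 4 of length 4. Total 9.

9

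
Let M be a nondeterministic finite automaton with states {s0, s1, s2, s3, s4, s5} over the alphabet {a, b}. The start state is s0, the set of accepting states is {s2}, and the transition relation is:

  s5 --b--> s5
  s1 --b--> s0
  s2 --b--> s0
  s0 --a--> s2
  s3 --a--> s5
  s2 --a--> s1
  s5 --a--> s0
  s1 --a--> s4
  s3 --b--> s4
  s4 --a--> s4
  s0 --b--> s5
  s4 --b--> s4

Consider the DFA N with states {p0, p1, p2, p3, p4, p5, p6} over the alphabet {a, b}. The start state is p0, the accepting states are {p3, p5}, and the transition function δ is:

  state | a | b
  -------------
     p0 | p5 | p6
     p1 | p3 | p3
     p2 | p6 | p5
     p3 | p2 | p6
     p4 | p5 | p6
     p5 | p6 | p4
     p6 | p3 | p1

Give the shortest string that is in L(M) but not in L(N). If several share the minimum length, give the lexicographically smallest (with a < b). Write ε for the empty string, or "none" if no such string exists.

The string baa is accepted by M but not by N.
No shorter string lies in the difference, and baa is the lexicographically first length-3 string in L(M) \ L(N).

baa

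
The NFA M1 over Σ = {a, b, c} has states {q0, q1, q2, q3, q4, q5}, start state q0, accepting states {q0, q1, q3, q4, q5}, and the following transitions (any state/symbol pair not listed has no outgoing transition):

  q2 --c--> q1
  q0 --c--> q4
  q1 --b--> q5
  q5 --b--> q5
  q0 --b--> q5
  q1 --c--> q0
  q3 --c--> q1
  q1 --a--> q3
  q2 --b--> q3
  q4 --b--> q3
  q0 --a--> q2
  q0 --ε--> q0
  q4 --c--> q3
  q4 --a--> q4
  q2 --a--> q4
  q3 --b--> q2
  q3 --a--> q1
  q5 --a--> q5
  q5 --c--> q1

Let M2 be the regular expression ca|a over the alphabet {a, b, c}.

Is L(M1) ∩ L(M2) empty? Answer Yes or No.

The string ca is accepted by both M1 and M2.
Hence L(M1) ∩ L(M2) ≠ ∅.

No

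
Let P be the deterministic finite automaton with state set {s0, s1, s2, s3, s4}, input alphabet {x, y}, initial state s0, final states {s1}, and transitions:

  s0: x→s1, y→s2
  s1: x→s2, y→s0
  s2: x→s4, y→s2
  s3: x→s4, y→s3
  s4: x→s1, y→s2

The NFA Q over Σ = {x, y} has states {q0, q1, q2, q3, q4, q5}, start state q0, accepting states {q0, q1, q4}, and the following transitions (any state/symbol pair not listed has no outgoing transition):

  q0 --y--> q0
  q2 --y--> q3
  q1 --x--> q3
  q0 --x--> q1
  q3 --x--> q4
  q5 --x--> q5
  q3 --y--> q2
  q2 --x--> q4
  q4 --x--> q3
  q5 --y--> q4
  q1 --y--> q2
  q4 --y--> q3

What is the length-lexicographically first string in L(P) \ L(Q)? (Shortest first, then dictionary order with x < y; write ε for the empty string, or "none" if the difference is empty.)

yxx

The string yxx is accepted by P but not by Q.
No shorter string lies in the difference, and yxx is the lexicographically first length-3 string in L(P) \ L(Q).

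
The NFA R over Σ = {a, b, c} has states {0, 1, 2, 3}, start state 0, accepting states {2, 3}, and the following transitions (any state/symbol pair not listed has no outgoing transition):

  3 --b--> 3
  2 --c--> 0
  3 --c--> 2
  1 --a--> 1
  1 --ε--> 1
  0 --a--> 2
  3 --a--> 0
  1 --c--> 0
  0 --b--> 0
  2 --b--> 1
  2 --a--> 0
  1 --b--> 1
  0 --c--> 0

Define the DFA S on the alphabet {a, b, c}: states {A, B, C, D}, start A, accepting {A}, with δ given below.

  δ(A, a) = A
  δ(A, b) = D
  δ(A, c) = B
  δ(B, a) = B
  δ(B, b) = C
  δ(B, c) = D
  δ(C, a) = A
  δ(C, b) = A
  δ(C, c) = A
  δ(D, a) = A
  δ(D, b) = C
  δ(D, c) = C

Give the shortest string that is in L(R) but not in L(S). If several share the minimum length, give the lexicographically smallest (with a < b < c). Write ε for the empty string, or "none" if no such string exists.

ca

The string ca is accepted by R but not by S.
No shorter string lies in the difference, and ca is the lexicographically first length-2 string in L(R) \ L(S).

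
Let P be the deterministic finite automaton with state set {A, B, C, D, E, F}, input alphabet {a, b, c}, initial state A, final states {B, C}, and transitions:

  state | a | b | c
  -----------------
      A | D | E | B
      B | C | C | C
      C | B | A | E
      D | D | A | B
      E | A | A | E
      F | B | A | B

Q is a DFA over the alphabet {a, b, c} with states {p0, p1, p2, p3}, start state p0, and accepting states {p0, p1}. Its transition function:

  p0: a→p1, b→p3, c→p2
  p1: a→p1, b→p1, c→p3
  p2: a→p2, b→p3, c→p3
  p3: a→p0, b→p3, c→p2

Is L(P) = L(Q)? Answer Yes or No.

The string c is accepted by P but rejected by Q.
So L(P) ≠ L(Q).

No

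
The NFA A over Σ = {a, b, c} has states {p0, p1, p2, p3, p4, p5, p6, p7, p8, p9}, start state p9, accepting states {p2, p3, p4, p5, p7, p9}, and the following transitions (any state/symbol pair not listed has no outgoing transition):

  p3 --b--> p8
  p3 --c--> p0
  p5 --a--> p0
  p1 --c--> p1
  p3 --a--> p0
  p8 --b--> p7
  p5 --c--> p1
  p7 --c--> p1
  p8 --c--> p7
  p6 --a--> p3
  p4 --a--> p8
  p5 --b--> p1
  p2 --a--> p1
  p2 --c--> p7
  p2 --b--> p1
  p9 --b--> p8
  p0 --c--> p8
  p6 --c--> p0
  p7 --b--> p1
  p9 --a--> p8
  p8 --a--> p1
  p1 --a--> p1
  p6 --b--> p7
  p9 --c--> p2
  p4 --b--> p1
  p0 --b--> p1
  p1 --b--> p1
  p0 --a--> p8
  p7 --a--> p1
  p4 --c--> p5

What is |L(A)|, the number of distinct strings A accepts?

7

The useful subgraph on states {p2, p7, p8, p9} is acyclic, so L(A) is finite; the longest accepting path visits 3 useful states, giving maximum string length 2.
Counting accepting paths from p9 by length: 1 of length 0, 1 of length 1, 5 of length 2. Total 7.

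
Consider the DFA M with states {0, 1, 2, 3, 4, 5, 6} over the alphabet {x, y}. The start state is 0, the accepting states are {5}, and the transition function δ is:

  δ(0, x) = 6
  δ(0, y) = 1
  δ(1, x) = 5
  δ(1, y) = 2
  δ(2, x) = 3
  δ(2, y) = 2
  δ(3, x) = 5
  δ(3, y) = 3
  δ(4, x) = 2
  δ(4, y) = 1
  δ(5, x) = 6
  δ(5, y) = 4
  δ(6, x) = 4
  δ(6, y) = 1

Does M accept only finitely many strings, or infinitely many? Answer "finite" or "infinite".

infinite

State 2 is reachable from the start and can reach an accepting state, and it lies on the cycle 2 → 2.
Traversing that cycle any number of times yields accepted strings of unbounded length, so the language is infinite.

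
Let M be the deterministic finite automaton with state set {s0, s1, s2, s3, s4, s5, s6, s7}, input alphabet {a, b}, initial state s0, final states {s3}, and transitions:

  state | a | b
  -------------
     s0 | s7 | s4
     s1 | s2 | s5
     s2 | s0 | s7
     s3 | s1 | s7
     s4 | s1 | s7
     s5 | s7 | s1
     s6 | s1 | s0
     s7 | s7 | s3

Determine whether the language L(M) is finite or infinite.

infinite

State s0 is reachable from the start and can reach an accepting state, and it lies on the cycle s0 → s4 → s1 → s2 → s0.
Traversing that cycle any number of times yields accepted strings of unbounded length, so the language is infinite.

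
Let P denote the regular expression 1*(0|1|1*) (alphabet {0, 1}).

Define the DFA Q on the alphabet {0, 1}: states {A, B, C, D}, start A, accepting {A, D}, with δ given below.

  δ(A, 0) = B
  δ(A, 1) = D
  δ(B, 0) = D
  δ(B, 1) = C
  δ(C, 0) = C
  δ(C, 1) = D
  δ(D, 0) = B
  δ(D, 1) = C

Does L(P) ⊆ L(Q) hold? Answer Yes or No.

No

The string 0 is in L(P) but not in L(Q).
So L(P) ⊄ L(Q).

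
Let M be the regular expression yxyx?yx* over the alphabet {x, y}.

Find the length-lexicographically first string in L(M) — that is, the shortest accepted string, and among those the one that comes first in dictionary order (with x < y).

yxyy

By inspection of the expression, no string of length less than 4 matches, and yxyy is the lexicographically first match of length 4.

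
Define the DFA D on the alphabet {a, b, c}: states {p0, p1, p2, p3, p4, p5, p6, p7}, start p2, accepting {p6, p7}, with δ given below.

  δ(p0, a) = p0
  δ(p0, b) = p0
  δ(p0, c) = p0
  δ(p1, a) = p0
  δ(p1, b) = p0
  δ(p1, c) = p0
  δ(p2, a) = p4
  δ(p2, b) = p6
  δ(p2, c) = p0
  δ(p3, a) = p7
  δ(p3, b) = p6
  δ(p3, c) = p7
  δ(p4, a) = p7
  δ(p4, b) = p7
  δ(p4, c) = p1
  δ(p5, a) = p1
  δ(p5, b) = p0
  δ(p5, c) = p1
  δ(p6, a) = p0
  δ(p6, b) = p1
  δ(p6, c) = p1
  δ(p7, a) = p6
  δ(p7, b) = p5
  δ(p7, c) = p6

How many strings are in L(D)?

7

The useful subgraph on states {p2, p4, p6, p7} is acyclic, so L(D) is finite; the longest accepting path visits 4 useful states, giving maximum string length 3.
Counting accepting paths from p2 by length: 1 of length 1, 2 of length 2, 4 of length 3. Total 7.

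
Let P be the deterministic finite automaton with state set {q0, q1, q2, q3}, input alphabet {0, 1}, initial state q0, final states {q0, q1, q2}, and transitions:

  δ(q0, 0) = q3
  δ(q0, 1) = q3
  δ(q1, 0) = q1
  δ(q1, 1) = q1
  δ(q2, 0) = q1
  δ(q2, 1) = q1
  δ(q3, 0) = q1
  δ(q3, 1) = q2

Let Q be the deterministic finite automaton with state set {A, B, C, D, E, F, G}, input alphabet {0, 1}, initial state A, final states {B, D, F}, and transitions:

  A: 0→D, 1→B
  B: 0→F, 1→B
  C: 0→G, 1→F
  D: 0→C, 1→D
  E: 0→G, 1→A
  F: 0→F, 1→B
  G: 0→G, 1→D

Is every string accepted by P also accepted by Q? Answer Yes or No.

The empty string ε is in L(P) but not in L(Q).
So L(P) ⊄ L(Q).

No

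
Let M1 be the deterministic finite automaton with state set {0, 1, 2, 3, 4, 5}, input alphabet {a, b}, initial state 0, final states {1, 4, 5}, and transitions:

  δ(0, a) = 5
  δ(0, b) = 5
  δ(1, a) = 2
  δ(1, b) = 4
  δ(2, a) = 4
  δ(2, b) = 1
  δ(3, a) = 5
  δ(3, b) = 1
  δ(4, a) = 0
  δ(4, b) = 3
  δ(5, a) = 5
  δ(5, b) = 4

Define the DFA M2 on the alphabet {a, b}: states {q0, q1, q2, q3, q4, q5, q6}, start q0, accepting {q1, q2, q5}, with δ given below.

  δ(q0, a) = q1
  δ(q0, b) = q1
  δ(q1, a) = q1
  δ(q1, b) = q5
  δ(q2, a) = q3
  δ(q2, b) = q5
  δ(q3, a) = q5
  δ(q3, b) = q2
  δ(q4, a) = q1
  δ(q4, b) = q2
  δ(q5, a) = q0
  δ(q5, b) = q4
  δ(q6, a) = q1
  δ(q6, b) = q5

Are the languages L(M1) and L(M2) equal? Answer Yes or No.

Yes

Exploring the product automaton M1 × M2 from the start pair (0, q0), following both machines on each input symbol, reaches 6 state pairs: (0, q0), (5, q1), (4, q5), (3, q4), (1, q2), (2, q3).
M1 accepts in {1, 4, 5} and M2 accepts in {q1, q2, q5}. In every reachable pair the two components are either both accepting — (5, q1), (4, q5), (1, q2) — or both non-accepting, so no string is accepted by exactly one of the machines: L(M1) \ L(M2) and L(M2) \ L(M1) are both empty.
Hence every string is accepted by M1 iff it is accepted by M2, and the two languages coincide.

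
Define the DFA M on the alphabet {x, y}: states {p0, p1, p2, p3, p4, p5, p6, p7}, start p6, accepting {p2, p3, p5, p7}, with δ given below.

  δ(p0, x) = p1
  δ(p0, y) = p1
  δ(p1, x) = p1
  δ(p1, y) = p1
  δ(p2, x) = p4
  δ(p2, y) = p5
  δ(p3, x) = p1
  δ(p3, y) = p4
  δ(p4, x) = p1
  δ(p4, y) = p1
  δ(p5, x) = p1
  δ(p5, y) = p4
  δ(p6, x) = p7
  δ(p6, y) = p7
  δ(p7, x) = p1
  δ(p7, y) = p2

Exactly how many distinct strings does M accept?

The useful subgraph on states {p2, p5, p6, p7} is acyclic, so L(M) is finite; the longest accepting path visits 4 useful states, giving maximum string length 3.
Counting accepting paths from p6 by length: 2 of length 1, 2 of length 2, 2 of length 3. Total 6.

6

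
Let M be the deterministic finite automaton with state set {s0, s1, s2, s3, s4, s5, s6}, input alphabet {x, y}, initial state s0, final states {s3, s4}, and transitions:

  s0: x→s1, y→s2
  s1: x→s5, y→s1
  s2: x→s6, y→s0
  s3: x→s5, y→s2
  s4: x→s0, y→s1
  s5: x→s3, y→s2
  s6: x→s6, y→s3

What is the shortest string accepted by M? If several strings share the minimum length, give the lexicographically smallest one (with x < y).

A breadth-first search from s0 reaches an accepting state first via the path s0 → s1 → s5 → s3 on input xxx.
No string of length < 3 is accepted (BFS exhausts all shorter strings without reaching an accepting state), and xxx is the lexicographically least accepting string of length 3.

xxx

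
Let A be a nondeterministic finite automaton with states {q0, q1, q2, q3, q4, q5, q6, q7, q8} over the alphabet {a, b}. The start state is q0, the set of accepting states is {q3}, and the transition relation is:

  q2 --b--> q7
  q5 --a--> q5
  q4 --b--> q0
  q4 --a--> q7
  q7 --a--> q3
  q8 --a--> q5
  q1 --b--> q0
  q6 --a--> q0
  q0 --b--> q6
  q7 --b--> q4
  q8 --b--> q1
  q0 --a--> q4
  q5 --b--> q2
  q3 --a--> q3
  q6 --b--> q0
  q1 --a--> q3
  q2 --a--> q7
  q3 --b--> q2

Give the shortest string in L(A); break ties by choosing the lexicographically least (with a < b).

aaa

A breadth-first search from q0 reaches an accepting state first via the path q0 → q4 → q7 → q3 on input aaa.
No string of length < 3 is accepted (BFS exhausts all shorter strings without reaching an accepting state), and aaa is the lexicographically least accepting string of length 3.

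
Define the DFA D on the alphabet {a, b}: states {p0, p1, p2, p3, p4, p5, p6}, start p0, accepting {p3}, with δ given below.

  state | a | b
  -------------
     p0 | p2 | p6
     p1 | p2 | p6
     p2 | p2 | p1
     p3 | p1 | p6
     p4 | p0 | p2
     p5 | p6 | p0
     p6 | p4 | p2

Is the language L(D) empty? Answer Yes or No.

Yes

The states reachable from the start state are {p0, p1, p2, p4, p6}.
None of the accepting states {p3} is reachable, so no string is accepted and L(D) = ∅.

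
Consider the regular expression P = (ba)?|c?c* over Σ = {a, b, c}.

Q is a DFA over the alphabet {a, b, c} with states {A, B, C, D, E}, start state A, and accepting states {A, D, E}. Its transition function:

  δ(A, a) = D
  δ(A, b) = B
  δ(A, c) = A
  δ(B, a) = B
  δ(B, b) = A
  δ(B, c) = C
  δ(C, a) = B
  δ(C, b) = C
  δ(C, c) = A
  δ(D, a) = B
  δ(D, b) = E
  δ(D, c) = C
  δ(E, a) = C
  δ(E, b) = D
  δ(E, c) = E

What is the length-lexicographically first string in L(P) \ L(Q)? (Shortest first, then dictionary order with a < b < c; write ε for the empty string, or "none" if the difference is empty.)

The string ba is accepted by P but not by Q.
No shorter string lies in the difference, and ba is the lexicographically first length-2 string in L(P) \ L(Q).

ba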